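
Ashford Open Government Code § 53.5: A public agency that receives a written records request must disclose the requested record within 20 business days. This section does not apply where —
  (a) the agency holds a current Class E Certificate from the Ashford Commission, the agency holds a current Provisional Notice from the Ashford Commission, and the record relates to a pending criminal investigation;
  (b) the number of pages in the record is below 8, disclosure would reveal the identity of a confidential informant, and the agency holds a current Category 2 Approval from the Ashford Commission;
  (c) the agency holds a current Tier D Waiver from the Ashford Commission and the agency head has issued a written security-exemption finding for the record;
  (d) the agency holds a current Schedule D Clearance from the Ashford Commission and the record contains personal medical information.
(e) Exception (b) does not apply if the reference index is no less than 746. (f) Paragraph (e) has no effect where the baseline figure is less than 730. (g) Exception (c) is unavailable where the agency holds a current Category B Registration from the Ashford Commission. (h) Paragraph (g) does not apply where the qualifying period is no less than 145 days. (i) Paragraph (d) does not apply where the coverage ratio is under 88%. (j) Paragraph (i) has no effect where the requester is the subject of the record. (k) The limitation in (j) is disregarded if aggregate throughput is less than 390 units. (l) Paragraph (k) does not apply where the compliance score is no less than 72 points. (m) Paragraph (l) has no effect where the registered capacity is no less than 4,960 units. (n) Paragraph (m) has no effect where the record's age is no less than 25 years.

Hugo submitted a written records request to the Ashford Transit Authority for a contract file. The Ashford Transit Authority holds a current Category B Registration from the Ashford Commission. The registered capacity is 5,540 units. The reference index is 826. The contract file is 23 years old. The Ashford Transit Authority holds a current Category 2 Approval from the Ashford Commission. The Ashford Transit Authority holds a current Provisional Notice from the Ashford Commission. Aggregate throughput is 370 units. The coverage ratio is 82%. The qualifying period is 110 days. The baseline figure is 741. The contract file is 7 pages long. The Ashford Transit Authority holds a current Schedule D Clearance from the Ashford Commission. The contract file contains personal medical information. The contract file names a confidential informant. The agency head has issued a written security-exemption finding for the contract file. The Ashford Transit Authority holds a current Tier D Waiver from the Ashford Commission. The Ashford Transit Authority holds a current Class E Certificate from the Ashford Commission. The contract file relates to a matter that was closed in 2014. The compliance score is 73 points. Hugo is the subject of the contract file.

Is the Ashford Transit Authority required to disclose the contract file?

Yes — the Ashford Transit Authority must disclose the contract file.

Exception (a) does not apply: the contract file relates to a closed matter.
Exception (b): the number of pages in the record is 7, below the 8 limit; the contract file names a confidential informant; a current Category 2 Approval is held — every condition holds. However, paragraphs (e)–(f) must be considered: (e) operates — the reference index is 826, meeting the 746 threshold. (f), which would lift (e), is inapplicable — the baseline figure is 741, not less than 730. So (b) is unavailable.
Exception (c)'s conditions are all satisfied: a current Tier D Waiver is held; a written security-exemption finding has been issued. However, paragraphs (g)–(h) must be considered: (g) applies — a current Category B Registration is held. (h) is inapplicable (the qualifying period is 110 days, short of 145 days), so (g) stands. Exception (c) does not apply.
All of (d)'s requirements are met (a current Schedule D Clearance is held; the contract file contains personal medical information). But: (i) operates against (d): the coverage ratio is 82%, under the 88% limit. (j) is triggered (Hugo is the subject of the contract file), but is set aside by (k): (k) is engaged — aggregate throughput is 370 units, less than the 390 units limit. (l) is triggered (the compliance score is 73 points, meeting the 72 points threshold), but is overridden by (m): (m) operates against (l): the registered capacity is 5,540 units, meeting the 4,960 units threshold. (n), which would lift (m), is inapplicable — the record's age is 23 years, short of 25 years. (d) is therefore removed.
Every exception is unavailable, so the rule governs.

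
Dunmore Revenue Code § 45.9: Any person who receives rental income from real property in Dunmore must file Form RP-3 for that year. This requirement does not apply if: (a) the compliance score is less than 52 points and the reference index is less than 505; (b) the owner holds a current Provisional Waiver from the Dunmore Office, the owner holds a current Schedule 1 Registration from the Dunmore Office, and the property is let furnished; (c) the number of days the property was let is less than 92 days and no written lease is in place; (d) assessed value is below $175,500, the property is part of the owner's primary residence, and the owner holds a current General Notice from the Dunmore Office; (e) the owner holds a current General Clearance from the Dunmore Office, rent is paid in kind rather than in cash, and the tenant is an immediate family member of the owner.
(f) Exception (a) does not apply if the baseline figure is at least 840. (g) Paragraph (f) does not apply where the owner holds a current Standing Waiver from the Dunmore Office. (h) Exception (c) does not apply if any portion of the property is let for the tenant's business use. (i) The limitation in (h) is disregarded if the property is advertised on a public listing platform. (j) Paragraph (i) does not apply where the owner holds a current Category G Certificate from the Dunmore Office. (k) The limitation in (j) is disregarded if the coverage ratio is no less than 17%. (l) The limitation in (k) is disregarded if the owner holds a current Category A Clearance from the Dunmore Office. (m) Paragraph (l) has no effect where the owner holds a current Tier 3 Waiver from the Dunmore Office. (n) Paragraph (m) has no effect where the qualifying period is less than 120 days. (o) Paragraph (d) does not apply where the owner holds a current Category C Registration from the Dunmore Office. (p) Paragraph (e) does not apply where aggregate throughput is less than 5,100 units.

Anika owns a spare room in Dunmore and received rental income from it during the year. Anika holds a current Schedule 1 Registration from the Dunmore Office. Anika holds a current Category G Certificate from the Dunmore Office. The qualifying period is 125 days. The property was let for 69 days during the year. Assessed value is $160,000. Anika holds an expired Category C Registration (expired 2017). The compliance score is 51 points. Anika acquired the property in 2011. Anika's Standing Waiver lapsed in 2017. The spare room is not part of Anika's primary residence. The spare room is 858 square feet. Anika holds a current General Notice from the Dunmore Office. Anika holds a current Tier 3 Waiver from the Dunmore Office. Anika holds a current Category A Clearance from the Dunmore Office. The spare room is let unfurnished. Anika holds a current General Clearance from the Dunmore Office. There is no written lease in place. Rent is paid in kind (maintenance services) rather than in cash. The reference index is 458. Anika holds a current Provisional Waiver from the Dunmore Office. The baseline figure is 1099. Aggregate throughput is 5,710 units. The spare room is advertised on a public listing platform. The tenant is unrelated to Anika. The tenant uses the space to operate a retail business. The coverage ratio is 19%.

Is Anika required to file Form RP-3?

No — exception (c) applies; Anika is not required to file Form RP-3.

Exception (a): the compliance score is 51 points, less than the 52 points limit; the reference index is 458, less than the 505 limit — every condition holds. But: (f) operates against (a): the baseline figure is 1,099, meeting the 840 threshold. (g) is not engaged (there is no Standing Waiver in force), so (f) stands. Exception (a) does not apply.
Exception (b) does not apply: the property is let unfurnished.
All of (c)'s requirements are met (the number of days the property was let is 69 days, less than the 92 days limit; there is no written lease). As to paragraphs (h)–(n): (h) would limit (c) — the space is let for business use — but (i) sets (h) aside: (i) operates — the property is publicly advertised. (j) would limit (i) — a current Category G Certificate is held — but (k) sets (j) aside: (k) is engaged — the coverage ratio is 19%, meeting the 17% threshold. (l) would limit (k) — a current Category A Clearance is held — but (m) sets (l) aside: (m) is engaged — a current Tier 3 Waiver is held. (n), which would lift (m), is not engaged — the qualifying period is 125 days, not less than 120 days. (c) remains available.
Exception (d) requires that the property is part of the owner's primary residence; but the spare room is not part of the primary residence, so (d) is unavailable.
Exception (e) fails — the tenant is unrelated to the owner.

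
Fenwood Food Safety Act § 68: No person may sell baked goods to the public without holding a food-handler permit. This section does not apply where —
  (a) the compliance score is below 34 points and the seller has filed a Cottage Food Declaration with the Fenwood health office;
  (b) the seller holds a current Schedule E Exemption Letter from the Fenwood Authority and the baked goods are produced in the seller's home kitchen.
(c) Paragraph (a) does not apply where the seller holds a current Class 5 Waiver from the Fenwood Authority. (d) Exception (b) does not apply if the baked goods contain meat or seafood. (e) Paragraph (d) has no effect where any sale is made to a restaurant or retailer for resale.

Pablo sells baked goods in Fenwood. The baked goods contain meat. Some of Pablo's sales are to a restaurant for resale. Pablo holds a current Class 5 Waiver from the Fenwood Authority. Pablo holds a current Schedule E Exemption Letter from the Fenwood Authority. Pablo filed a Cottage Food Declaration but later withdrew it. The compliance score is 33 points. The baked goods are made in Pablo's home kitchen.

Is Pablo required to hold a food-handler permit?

Exception (a) fails — the Cottage Food Declaration was withdrawn.
Exception (b)'s conditions are all satisfied: a current Schedule E Exemption Letter is held; the baked goods are home-kitchen produced. Applying paragraphs (d)–(e): (d) is engaged (the baked goods contain meat), but yields to (e): (e) is engaged — some sales are to a restaurant for resale. (b) remains available.

No — exception (b) applies; Pablo is not required to hold a food-handler permit.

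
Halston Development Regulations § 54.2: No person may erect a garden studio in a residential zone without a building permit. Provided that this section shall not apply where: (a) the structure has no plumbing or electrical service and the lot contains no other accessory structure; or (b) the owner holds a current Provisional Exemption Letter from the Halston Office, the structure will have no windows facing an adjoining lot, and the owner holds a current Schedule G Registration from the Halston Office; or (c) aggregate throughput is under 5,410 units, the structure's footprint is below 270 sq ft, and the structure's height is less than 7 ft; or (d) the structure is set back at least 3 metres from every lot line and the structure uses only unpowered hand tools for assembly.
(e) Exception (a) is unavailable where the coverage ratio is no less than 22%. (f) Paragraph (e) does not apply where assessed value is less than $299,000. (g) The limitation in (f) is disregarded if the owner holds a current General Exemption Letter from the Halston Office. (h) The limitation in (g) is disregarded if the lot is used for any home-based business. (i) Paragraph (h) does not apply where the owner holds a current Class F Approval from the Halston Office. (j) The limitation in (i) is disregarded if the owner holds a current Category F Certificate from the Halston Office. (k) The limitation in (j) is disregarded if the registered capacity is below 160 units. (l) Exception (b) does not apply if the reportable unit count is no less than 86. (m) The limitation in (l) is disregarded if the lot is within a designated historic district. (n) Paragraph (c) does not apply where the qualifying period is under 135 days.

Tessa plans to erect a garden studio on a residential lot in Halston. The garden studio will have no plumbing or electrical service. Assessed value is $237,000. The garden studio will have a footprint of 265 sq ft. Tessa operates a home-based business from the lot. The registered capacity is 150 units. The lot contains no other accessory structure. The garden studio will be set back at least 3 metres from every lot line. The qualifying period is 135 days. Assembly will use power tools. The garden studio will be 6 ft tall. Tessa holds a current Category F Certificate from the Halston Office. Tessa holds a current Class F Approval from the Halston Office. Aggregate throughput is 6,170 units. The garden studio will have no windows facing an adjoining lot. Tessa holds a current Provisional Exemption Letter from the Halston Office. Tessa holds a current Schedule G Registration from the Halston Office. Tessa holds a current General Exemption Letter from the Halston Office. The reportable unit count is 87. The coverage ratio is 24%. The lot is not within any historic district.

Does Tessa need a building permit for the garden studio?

All of (a)'s requirements are met (there is no plumbing or electrical service; the lot has no other accessory structure). But: (e) operates — the coverage ratio is 24%, meeting the 22% threshold. (f) is triggered (assessed value is $237,000, less than the $299,000 limit), but is itself disapplied by (g): (g) operates against (f): a current General Exemption Letter is held. (h) would limit (g) — a home-based business operates on the lot — but (i) sets (h) aside: (i) operates against (h): a current Class F Approval is held. (j) would limit (i) — a current Category F Certificate is held — but (k) sets (j) aside: (k) is engaged — the registered capacity is 150 units, below the 160 units limit. Exception (a) does not apply.
Exception (b) is satisfied on its face — a current Provisional Exemption Letter is held; no windows face an adjoining lot; a current Schedule G Registration is held. But applying paragraphs (l)–(m): (l) applies — the reportable unit count is 87, meeting the 86 threshold. (m) is not triggered (the lot is not in a historic district), so (l) stands. Exception (b) does not apply.
Exception (c) fails — aggregate throughput is 6,170 units, not under 5,410 units.
Exception (d) fails — assembly uses power tools.
No exception displaces § 54.2.

Yes — Tessa must obtain a building permit.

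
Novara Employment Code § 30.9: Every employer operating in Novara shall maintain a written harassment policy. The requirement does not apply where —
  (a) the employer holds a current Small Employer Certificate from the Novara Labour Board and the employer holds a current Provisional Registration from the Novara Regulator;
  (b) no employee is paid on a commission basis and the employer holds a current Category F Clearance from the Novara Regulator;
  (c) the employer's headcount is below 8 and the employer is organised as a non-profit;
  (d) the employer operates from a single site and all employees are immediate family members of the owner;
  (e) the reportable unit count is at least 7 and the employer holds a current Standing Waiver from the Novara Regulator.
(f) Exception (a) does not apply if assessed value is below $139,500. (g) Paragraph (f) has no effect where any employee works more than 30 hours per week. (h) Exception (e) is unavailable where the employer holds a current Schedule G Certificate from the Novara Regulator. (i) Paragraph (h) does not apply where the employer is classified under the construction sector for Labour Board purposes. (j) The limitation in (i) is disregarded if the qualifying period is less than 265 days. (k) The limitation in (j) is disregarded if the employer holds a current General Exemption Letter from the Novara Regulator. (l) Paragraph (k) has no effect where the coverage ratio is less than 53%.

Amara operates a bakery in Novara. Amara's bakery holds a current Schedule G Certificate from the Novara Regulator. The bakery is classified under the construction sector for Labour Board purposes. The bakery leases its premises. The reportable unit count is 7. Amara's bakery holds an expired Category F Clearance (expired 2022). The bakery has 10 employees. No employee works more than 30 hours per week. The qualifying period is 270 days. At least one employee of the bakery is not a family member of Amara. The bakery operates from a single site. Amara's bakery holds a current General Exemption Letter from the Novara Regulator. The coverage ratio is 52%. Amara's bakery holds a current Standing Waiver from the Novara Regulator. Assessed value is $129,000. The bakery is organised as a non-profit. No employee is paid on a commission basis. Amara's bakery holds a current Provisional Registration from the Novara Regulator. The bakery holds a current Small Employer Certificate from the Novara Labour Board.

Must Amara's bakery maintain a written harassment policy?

No — exception (e) applies; Amara's bakery is not required to maintain a written harassment policy.

Exception (a): a current Small Employer Certificate is held; a current Provisional Registration is held — every condition holds. Turning to paragraphs (f)–(g): (f) operates against (a): assessed value is $129,000, below the $139,500 limit. (g), which would lift (f), does not operate here — no employee exceeds 30 hours/week. Exception (a) does not apply.
Exception (b) fails — there is no Category F Clearance in force.
Exception (c) fails — the employer's headcount is 10, not below 8.
Exception (d) requires that all employees are immediate family members of the owner; but at least one employee is not a family member, so (d) is unavailable.
Exception (e) is satisfied on its face — the reportable unit count is 7, meeting the 7 threshold; a current Standing Waiver is held. Under paragraphs (h)–(l): (h) operates (a current Schedule G Certificate is held), but yields to (i): (i) operates against (h): the bakery is classified under the construction sector. (j) is inapplicable (the qualifying period is 270 days, not less than 265 days), so (i) stands. Exception (e) stands.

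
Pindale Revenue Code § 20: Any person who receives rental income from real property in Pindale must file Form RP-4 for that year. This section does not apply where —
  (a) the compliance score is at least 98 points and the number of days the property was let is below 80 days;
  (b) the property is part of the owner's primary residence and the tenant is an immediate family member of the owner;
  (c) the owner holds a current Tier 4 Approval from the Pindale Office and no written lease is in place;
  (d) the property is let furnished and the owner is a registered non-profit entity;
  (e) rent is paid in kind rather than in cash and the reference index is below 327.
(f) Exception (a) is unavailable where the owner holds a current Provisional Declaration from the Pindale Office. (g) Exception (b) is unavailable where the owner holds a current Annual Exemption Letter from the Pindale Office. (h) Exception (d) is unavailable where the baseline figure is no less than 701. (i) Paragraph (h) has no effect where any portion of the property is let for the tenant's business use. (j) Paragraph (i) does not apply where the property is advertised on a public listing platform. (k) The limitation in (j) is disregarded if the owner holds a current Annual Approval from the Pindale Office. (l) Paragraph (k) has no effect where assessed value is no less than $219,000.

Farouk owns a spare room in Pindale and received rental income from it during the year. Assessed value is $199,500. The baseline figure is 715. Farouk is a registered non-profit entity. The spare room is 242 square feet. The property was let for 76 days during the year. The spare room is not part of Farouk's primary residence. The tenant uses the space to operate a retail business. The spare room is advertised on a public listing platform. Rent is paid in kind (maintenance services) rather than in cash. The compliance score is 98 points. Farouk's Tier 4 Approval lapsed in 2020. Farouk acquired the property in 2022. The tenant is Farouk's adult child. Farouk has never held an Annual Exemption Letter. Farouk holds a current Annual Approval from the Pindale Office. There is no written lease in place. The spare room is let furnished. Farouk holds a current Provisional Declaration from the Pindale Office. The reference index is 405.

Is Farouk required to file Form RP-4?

No — exception (d) applies; Farouk is not required to file Form RP-4.

Exception (a) is satisfied on its face — the compliance score is 98 points, meeting the 98 points threshold; the number of days the property was let is 76 days, below the 80 days limit. However, paragraph (f) must be considered: (f) is triggered — a current Provisional Declaration is held. So (a) is unavailable.
Exception (b) fails — the spare room is not part of the primary residence.
Exception (c) does not apply: there is no Tier 4 Approval in force.
Exception (d)'s conditions are all satisfied: the property is let furnished; Farouk is a registered non-profit. As to paragraphs (h)–(l): (h) operates (the baseline figure is 715, meeting the 701 threshold), but yields to (i): (i) is triggered — the space is let for business use. (j) would limit (i) — the property is publicly advertised — but (k) sets (j) aside: (k) operates against (j): a current Annual Approval is held. (l), which would lift (k), is not engaged — assessed value is $199,500, short of $219,000. (d) remains available.
Exception (e) fails — the reference index is 405, not below 327.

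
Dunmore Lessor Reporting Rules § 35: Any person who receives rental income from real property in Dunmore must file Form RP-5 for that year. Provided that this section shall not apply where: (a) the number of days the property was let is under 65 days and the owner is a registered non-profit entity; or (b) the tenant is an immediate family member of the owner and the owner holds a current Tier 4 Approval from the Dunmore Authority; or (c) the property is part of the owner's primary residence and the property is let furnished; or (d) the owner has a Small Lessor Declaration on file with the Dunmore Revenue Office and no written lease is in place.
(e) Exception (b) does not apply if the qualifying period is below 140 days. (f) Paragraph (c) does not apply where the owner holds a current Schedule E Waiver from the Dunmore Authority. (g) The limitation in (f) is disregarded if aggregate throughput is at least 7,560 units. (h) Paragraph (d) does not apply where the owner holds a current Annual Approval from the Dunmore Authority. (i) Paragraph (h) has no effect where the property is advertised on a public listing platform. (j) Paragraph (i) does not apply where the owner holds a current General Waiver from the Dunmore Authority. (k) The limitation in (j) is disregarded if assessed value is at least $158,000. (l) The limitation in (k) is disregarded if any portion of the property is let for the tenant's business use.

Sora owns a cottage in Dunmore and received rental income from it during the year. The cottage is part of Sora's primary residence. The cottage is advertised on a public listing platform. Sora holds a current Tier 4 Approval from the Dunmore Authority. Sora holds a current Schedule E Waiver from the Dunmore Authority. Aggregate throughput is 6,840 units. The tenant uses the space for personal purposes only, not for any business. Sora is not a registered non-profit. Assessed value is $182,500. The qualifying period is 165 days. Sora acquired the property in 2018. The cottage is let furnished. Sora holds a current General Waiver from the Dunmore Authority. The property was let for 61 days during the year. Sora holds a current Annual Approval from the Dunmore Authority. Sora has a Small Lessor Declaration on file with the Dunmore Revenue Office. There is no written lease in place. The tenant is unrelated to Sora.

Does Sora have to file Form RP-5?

Exception (a) fails — Sora is not a registered non-profit.
Exception (b) fails — the tenant is unrelated to the owner.
Exception (c) is satisfied on its face — the cottage is part of the primary residence; the property is let furnished. Turning to paragraphs (f)–(g): (f) operates against (c): a current Schedule E Waiver is held. (g), which would lift (f), is inapplicable — aggregate throughput is 6,840 units, short of 7,560 units. Exception (c) does not apply.
All of (d)'s requirements are met (a Small Lessor Declaration is on file; there is no written lease). Applying paragraphs (h)–(l): (h) would limit (d) — a current Annual Approval is held — but (i) sets (h) aside: (i) operates against (h): the property is publicly advertised. (j) would limit (i) — a current General Waiver is held — but (k) sets (j) aside: (k) operates against (j): assessed value is $182,500, meeting the $158,000 threshold. (l) is not engaged (the space is used for personal purposes only), so (k) stands. Exception (d) stands.

No — exception (d) applies; Sora is not required to file Form RP-5.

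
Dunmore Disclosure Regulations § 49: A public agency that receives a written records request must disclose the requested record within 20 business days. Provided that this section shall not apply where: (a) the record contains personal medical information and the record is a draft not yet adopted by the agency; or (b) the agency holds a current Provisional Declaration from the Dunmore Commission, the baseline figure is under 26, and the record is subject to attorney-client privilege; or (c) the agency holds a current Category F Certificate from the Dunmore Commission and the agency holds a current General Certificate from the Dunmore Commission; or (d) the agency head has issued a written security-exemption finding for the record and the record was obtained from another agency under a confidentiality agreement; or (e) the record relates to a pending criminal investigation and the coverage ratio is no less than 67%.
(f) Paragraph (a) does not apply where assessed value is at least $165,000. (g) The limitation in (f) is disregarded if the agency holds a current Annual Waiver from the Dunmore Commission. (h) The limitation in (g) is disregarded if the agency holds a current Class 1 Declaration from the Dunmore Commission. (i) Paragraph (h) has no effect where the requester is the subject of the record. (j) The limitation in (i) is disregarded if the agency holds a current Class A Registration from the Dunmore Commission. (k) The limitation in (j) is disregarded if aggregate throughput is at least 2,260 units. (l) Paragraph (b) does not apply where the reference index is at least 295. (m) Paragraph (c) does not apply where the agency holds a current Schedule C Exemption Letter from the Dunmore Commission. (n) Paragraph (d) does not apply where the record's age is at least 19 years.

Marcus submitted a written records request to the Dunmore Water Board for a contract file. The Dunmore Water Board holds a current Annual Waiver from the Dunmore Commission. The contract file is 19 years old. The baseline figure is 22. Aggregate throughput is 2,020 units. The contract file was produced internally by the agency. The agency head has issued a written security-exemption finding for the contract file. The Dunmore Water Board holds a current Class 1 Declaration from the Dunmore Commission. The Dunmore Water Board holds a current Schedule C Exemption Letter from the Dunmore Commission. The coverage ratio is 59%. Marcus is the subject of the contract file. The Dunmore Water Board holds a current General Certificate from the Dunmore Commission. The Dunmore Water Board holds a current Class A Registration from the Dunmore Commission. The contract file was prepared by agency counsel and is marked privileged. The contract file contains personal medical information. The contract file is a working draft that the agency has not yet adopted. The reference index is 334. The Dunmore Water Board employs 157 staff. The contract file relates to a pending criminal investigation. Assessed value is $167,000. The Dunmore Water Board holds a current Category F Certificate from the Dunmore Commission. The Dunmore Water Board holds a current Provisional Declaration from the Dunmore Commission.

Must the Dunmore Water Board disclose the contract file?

Exception (a) is satisfied on its face — the contract file contains personal medical information; the contract file is an unadopted draft. But applying paragraphs (f)–(k): (f) is triggered — assessed value is $167,000, meeting the $165,000 threshold. (g) applies (a current Annual Waiver is held), but yields to (h): (h) operates — a current Class 1 Declaration is held. (i) would limit (h) — Marcus is the subject of the contract file — but (j) sets (i) aside: (j) operates against (i): a current Class A Registration is held. (k) is not engaged (aggregate throughput is 2,020 units, short of 2,260 units), so (j) stands. (a) is therefore removed.
Exception (b) is satisfied on its face — a current Provisional Declaration is held; the baseline figure is 22, under the 26 limit; the contract file is privileged. But applying paragraph (l): (l) operates against (b): the reference index is 334, meeting the 295 threshold. Exception (b) does not apply.
Exception (c)'s conditions are all satisfied: a current Category F Certificate is held; a current General Certificate is held. However, paragraph (m) must be considered: (m) operates against (c): a current Schedule C Exemption Letter is held. So (c) is unavailable.
Exception (d) does not apply: the contract file was produced internally.
Exception (e) does not apply: the coverage ratio is 59%, short of 67%.
None of the exceptions is available; § 49 applies in full.

Yes — the Dunmore Water Board must disclose the contract file.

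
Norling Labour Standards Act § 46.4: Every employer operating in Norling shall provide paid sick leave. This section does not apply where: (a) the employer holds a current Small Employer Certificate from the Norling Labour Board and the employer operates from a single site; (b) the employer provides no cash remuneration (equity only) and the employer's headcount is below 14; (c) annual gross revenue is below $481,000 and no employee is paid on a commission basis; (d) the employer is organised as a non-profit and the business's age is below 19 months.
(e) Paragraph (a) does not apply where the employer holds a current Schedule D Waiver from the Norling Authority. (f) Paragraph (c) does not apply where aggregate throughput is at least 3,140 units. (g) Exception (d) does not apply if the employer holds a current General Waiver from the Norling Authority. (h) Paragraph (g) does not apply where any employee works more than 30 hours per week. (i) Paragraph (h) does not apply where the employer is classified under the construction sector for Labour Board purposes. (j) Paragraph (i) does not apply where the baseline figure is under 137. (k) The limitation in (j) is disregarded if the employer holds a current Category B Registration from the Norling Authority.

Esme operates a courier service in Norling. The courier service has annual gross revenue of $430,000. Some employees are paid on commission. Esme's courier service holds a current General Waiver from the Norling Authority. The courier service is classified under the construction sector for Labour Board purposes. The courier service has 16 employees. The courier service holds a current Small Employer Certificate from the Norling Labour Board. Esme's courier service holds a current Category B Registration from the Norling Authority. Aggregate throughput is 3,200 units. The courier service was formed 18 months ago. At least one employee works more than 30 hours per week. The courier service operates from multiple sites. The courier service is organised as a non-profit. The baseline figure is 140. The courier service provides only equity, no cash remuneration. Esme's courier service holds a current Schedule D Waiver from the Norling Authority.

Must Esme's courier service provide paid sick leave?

Exception (a) requires that the employer operates from a single site; but the employer operates from multiple sites, so (a) is unavailable.
Exception (b) does not apply: the employer's headcount is 16, not below 14.
Exception (c) requires that no employee is paid on a commission basis; but some employees are paid on commission, so (c) is unavailable.
Exception (d): the employer is a non-profit; the business's age is 18 months, below the 19 months limit — every condition holds. However, paragraphs (g)–(k) must be considered: (g) operates against (d): a current General Waiver is held. (h) would limit (g) — at least one employee exceeds 30 hours/week — but (i) sets (h) aside: (i) operates — the courier service is classified under the construction sector. (j), which would lift (i), is not triggered — the baseline figure is 140, not under 137. So (d) is unavailable.
No exception applies. The general rule governs.

Yes — Esme's courier service must provide paid sick leave.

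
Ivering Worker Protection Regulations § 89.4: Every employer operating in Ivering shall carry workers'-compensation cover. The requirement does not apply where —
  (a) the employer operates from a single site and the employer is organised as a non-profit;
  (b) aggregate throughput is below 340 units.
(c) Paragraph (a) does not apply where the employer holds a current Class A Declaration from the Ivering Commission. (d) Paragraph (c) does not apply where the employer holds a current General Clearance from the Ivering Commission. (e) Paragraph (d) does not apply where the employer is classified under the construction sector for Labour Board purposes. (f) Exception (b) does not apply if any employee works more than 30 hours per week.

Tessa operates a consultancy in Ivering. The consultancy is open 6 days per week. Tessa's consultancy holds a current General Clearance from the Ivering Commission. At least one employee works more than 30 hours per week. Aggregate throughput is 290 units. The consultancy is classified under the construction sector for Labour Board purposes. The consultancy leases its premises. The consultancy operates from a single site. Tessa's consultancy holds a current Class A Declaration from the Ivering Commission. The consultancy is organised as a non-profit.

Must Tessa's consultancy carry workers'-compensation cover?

Yes — Tessa's consultancy must carry workers'-compensation cover.

Exception (a) is satisfied on its face — the employer operates from a single site; the employer is a non-profit. However, paragraphs (c)–(e) must be considered: (c) applies — a current Class A Declaration is held. (d) would limit (c) — a current General Clearance is held — but (e) sets (d) aside: (e) operates against (d): the consultancy is classified under the construction sector. (a) is therefore removed.
All of (b)'s requirements are met (aggregate throughput is 290 units, below the 340 units limit). Turning to paragraph (f): (f) operates against (b): at least one employee exceeds 30 hours/week. Exception (b) does not apply.
No exception applies. The general rule governs.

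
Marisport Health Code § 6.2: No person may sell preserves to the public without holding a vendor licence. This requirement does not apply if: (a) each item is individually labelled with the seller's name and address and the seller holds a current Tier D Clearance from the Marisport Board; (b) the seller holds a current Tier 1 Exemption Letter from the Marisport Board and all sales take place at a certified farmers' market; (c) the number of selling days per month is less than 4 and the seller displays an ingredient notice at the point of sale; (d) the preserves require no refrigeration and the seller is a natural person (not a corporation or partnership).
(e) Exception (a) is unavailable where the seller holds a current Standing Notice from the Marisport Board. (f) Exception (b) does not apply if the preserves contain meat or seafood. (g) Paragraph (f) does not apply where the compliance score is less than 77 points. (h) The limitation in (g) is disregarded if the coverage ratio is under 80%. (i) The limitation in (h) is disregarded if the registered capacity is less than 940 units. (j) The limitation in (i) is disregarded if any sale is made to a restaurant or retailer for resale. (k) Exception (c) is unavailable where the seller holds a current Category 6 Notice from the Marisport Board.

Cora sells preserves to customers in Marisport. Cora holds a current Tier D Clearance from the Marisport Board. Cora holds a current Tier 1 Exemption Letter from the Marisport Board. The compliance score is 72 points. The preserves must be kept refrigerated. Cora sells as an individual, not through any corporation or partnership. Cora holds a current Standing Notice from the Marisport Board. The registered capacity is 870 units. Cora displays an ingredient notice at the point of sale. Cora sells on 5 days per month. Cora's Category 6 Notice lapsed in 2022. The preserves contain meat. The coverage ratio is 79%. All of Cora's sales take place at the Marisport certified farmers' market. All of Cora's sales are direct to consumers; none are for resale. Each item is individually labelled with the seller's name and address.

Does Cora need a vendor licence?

All of (a)'s requirements are met (items are individually labelled; a current Tier D Clearance is held). Turning to paragraph (e): (e) is engaged — a current Standing Notice is held. (a) is therefore removed.
Exception (b) is satisfied on its face — a current Tier 1 Exemption Letter is held; all sales are at a certified farmers' market. Under paragraphs (f)–(j): (f) is engaged (the preserves contain meat), but is set aside by (g): (g) applies — the compliance score is 72 points, less than the 77 points limit. (h) would limit (g) — the coverage ratio is 79%, under the 80% limit — but (i) sets (h) aside: (i) is engaged — the registered capacity is 870 units, less than the 940 units limit. (j), which would lift (i), is inapplicable — no sales are for resale. (b) remains available.
Exception (c) fails — the number of selling days per month is 5, not less than 4.
Exception (d) fails — the preserves require refrigeration.

No — exception (b) applies; Cora is not required to hold a vendor licence.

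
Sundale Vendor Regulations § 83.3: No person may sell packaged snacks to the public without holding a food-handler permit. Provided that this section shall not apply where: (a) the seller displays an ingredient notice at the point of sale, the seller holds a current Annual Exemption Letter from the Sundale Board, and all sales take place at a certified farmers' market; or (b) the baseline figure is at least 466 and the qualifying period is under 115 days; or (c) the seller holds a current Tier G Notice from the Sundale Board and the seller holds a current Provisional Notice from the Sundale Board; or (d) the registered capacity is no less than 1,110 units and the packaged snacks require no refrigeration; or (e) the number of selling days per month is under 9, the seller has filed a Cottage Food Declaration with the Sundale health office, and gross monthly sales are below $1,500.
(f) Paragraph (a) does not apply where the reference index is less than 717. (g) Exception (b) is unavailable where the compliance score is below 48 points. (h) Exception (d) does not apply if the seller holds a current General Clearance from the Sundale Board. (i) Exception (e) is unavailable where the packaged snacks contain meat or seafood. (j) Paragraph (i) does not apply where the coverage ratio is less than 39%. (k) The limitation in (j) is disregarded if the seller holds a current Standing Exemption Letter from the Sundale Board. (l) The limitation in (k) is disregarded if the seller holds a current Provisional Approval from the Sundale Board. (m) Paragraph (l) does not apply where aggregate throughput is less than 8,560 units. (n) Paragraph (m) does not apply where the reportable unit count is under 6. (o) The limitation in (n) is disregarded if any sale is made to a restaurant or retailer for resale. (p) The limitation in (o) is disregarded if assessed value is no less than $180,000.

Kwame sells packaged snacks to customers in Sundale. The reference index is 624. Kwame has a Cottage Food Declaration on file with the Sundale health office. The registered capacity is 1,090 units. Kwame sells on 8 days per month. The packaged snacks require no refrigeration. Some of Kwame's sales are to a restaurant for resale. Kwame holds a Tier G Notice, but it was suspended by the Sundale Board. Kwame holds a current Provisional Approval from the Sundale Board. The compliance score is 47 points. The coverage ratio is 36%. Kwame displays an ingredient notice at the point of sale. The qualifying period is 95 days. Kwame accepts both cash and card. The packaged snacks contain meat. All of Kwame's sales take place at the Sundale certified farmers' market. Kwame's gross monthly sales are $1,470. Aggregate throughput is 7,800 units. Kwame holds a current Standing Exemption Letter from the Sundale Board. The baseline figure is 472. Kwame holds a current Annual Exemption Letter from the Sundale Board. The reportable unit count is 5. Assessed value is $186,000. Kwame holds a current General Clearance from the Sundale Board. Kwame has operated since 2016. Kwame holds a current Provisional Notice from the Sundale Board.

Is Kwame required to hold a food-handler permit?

Exception (a)'s conditions are all satisfied: an ingredient notice is displayed; a current Annual Exemption Letter is held; all sales are at a certified farmers' market. But applying paragraph (f): (f) operates against (a): the reference index is 624, less than the 717 limit. So (a) is unavailable.
Exception (b) is satisfied on its face — the baseline figure is 472, meeting the 466 threshold; the qualifying period is 95 days, under the 115 days limit. But applying paragraph (g): (g) applies — the compliance score is 47 points, below the 48 points limit. Exception (b) does not apply.
Exception (c) fails — there is no Tier G Notice in force.
Exception (d) requires that the registered capacity is no less than 1,110 units; but the registered capacity is 1,090 units, short of 1,110 units, so (d) is unavailable.
Exception (e) is satisfied on its face — the number of selling days per month is 8, under the 9 limit; a Cottage Food Declaration is on file; gross monthly sales are $1,470, below the $1,500 limit. Considering the limiting provisions: (i) would limit (e) — the packaged snacks contain meat — but (j) sets (i) aside: (j) operates against (i): the coverage ratio is 36%, less than the 39% limit. (k) applies (a current Standing Exemption Letter is held), but is set aside by (l): (l) is triggered — a current Provisional Approval is held. (m) is triggered (aggregate throughput is 7,800 units, less than the 8,560 units limit), but yields to (n): (n) operates against (m): the reportable unit count is 5, under the 6 limit. (o) applies (some sales are to a restaurant for resale), but is displaced by (p): (p) operates — assessed value is $186,000, meeting the $180,000 threshold. So (e) applies.

No — exception (e) applies; Kwame is not required to hold a food-handler permit.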